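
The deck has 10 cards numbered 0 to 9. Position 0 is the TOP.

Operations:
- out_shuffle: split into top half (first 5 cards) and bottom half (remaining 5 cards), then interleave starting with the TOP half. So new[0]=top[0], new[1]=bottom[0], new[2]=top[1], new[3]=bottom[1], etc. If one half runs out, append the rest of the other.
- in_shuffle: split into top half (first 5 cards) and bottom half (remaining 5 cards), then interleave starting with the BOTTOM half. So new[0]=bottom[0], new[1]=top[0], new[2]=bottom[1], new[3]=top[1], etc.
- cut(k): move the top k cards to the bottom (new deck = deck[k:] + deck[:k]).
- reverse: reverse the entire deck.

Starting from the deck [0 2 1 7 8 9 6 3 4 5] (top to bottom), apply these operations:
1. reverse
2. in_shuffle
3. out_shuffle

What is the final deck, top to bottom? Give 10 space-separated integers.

Answer: 8 3 5 2 7 6 4 0 1 9

Derivation:
After op 1 (reverse): [5 4 3 6 9 8 7 1 2 0]
After op 2 (in_shuffle): [8 5 7 4 1 3 2 6 0 9]
After op 3 (out_shuffle): [8 3 5 2 7 6 4 0 1 9]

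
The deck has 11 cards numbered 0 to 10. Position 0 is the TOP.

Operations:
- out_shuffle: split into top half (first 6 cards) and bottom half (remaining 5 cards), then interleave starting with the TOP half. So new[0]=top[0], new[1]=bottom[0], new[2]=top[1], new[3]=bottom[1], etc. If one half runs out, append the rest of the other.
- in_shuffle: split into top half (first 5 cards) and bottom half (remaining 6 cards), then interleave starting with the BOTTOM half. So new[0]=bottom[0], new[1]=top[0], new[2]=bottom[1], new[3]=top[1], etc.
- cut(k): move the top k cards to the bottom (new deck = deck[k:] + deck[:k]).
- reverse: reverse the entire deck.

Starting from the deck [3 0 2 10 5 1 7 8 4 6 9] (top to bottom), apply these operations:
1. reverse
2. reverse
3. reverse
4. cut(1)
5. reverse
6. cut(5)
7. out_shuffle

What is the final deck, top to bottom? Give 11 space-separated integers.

After op 1 (reverse): [9 6 4 8 7 1 5 10 2 0 3]
After op 2 (reverse): [3 0 2 10 5 1 7 8 4 6 9]
After op 3 (reverse): [9 6 4 8 7 1 5 10 2 0 3]
After op 4 (cut(1)): [6 4 8 7 1 5 10 2 0 3 9]
After op 5 (reverse): [9 3 0 2 10 5 1 7 8 4 6]
After op 6 (cut(5)): [5 1 7 8 4 6 9 3 0 2 10]
After op 7 (out_shuffle): [5 9 1 3 7 0 8 2 4 10 6]

Answer: 5 9 1 3 7 0 8 2 4 10 6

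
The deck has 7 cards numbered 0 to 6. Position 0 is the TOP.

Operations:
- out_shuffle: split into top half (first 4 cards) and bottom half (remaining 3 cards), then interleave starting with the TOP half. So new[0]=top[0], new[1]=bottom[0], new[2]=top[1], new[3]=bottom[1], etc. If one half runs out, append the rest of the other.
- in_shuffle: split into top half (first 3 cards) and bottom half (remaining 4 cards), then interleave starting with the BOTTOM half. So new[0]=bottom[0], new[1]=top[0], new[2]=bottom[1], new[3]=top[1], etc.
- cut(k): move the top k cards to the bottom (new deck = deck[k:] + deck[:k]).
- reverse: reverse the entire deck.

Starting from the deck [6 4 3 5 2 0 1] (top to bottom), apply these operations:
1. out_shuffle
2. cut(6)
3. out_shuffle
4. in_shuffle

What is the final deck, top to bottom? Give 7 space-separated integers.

After op 1 (out_shuffle): [6 2 4 0 3 1 5]
After op 2 (cut(6)): [5 6 2 4 0 3 1]
After op 3 (out_shuffle): [5 0 6 3 2 1 4]
After op 4 (in_shuffle): [3 5 2 0 1 6 4]

Answer: 3 5 2 0 1 6 4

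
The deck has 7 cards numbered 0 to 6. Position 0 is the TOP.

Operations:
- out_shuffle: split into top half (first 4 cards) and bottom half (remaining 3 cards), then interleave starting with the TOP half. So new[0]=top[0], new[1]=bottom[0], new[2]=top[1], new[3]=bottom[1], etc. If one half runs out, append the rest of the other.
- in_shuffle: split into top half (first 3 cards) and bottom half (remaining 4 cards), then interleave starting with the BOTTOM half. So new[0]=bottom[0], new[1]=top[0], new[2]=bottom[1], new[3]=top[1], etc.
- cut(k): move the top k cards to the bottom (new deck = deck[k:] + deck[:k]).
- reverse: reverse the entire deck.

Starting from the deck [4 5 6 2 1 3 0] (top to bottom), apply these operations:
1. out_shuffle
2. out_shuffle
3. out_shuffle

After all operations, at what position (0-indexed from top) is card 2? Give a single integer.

After op 1 (out_shuffle): [4 1 5 3 6 0 2]
After op 2 (out_shuffle): [4 6 1 0 5 2 3]
After op 3 (out_shuffle): [4 5 6 2 1 3 0]
Card 2 is at position 3.

Answer: 3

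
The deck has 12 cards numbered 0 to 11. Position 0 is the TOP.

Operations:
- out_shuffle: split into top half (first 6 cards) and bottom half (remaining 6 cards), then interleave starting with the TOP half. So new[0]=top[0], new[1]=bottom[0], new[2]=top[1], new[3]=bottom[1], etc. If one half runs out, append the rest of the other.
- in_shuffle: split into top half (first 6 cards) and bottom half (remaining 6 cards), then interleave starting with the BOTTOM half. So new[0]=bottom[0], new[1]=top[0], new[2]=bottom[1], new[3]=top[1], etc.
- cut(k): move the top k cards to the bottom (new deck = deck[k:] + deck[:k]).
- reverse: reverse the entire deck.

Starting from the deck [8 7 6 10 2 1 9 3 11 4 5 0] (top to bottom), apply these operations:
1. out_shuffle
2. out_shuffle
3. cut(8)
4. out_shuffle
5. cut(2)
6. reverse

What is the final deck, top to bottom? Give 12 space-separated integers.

Answer: 9 6 5 10 3 8 2 0 7 11 4 1

Derivation:
After op 1 (out_shuffle): [8 9 7 3 6 11 10 4 2 5 1 0]
After op 2 (out_shuffle): [8 10 9 4 7 2 3 5 6 1 11 0]
After op 3 (cut(8)): [6 1 11 0 8 10 9 4 7 2 3 5]
After op 4 (out_shuffle): [6 9 1 4 11 7 0 2 8 3 10 5]
After op 5 (cut(2)): [1 4 11 7 0 2 8 3 10 5 6 9]
After op 6 (reverse): [9 6 5 10 3 8 2 0 7 11 4 1]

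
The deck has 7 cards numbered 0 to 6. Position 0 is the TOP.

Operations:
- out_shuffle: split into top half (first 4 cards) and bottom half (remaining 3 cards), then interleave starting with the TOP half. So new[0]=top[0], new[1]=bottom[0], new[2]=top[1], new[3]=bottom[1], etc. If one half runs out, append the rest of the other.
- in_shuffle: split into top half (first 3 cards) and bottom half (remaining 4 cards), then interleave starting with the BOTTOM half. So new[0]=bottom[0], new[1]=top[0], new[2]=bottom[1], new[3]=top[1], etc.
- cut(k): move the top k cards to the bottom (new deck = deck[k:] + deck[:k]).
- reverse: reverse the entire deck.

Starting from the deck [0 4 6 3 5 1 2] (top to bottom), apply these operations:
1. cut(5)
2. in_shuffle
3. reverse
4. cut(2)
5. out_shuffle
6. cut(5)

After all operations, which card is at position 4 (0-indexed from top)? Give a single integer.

Answer: 2

Derivation:
After op 1 (cut(5)): [1 2 0 4 6 3 5]
After op 2 (in_shuffle): [4 1 6 2 3 0 5]
After op 3 (reverse): [5 0 3 2 6 1 4]
After op 4 (cut(2)): [3 2 6 1 4 5 0]
After op 5 (out_shuffle): [3 4 2 5 6 0 1]
After op 6 (cut(5)): [0 1 3 4 2 5 6]
Position 4: card 2.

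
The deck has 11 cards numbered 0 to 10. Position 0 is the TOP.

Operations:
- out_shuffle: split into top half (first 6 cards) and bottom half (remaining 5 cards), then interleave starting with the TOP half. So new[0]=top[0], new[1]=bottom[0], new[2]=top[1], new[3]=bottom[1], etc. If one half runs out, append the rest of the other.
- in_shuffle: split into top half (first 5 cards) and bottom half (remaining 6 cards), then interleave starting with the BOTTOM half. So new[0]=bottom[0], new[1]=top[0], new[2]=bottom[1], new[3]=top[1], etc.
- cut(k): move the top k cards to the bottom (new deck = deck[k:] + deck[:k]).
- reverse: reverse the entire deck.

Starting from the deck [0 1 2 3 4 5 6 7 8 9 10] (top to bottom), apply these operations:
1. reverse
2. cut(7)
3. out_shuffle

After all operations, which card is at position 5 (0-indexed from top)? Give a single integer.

Answer: 6

Derivation:
After op 1 (reverse): [10 9 8 7 6 5 4 3 2 1 0]
After op 2 (cut(7)): [3 2 1 0 10 9 8 7 6 5 4]
After op 3 (out_shuffle): [3 8 2 7 1 6 0 5 10 4 9]
Position 5: card 6.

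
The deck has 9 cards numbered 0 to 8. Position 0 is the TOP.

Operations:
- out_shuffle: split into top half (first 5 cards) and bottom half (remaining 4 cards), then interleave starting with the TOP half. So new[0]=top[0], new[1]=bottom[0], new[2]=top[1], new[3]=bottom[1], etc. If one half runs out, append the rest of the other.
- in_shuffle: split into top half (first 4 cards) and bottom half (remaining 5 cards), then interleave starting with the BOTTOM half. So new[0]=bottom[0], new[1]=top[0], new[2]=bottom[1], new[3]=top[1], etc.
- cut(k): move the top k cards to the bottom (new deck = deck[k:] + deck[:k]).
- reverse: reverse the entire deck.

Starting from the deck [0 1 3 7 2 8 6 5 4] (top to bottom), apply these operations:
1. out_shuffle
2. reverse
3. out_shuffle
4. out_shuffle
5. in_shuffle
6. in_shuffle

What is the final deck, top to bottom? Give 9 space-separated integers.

Answer: 1 4 6 2 3 0 5 8 7

Derivation:
After op 1 (out_shuffle): [0 8 1 6 3 5 7 4 2]
After op 2 (reverse): [2 4 7 5 3 6 1 8 0]
After op 3 (out_shuffle): [2 6 4 1 7 8 5 0 3]
After op 4 (out_shuffle): [2 8 6 5 4 0 1 3 7]
After op 5 (in_shuffle): [4 2 0 8 1 6 3 5 7]
After op 6 (in_shuffle): [1 4 6 2 3 0 5 8 7]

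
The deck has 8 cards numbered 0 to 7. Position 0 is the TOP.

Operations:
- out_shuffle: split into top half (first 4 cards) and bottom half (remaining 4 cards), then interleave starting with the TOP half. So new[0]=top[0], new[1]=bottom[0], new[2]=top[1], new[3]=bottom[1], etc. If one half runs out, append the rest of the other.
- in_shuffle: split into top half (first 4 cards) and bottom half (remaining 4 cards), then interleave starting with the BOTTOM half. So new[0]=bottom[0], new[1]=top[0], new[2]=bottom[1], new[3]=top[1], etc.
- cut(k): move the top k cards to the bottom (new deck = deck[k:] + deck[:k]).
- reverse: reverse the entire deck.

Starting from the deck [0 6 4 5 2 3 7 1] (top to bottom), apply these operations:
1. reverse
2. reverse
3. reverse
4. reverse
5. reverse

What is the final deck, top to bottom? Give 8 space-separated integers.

After op 1 (reverse): [1 7 3 2 5 4 6 0]
After op 2 (reverse): [0 6 4 5 2 3 7 1]
After op 3 (reverse): [1 7 3 2 5 4 6 0]
After op 4 (reverse): [0 6 4 5 2 3 7 1]
After op 5 (reverse): [1 7 3 2 5 4 6 0]

Answer: 1 7 3 2 5 4 6 0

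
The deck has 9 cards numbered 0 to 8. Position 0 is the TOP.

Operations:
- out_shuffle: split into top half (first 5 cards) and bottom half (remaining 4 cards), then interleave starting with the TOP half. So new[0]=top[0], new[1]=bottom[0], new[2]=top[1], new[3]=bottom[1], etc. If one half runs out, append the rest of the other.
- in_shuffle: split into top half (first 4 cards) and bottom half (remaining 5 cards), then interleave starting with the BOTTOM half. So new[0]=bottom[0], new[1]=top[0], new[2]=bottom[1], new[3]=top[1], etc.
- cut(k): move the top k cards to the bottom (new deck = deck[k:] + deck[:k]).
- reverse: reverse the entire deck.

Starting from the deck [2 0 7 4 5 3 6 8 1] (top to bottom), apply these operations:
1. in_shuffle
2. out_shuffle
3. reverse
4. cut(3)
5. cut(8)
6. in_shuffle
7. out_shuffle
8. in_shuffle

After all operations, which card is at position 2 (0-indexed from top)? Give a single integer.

After op 1 (in_shuffle): [5 2 3 0 6 7 8 4 1]
After op 2 (out_shuffle): [5 7 2 8 3 4 0 1 6]
After op 3 (reverse): [6 1 0 4 3 8 2 7 5]
After op 4 (cut(3)): [4 3 8 2 7 5 6 1 0]
After op 5 (cut(8)): [0 4 3 8 2 7 5 6 1]
After op 6 (in_shuffle): [2 0 7 4 5 3 6 8 1]
After op 7 (out_shuffle): [2 3 0 6 7 8 4 1 5]
After op 8 (in_shuffle): [7 2 8 3 4 0 1 6 5]
Position 2: card 8.

Answer: 8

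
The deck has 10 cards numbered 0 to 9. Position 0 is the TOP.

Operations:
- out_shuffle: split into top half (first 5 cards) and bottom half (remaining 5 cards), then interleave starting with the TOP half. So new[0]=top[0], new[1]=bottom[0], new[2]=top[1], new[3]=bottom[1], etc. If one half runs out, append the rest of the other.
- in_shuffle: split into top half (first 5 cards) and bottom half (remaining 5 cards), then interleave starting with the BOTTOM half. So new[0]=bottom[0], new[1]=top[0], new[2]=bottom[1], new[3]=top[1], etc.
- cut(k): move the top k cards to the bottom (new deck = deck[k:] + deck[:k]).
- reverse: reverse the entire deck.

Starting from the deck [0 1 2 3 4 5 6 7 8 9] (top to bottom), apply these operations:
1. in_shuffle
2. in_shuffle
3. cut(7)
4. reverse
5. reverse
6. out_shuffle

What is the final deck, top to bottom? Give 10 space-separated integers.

Answer: 1 8 4 0 7 3 2 6 5 9

Derivation:
After op 1 (in_shuffle): [5 0 6 1 7 2 8 3 9 4]
After op 2 (in_shuffle): [2 5 8 0 3 6 9 1 4 7]
After op 3 (cut(7)): [1 4 7 2 5 8 0 3 6 9]
After op 4 (reverse): [9 6 3 0 8 5 2 7 4 1]
After op 5 (reverse): [1 4 7 2 5 8 0 3 6 9]
After op 6 (out_shuffle): [1 8 4 0 7 3 2 6 5 9]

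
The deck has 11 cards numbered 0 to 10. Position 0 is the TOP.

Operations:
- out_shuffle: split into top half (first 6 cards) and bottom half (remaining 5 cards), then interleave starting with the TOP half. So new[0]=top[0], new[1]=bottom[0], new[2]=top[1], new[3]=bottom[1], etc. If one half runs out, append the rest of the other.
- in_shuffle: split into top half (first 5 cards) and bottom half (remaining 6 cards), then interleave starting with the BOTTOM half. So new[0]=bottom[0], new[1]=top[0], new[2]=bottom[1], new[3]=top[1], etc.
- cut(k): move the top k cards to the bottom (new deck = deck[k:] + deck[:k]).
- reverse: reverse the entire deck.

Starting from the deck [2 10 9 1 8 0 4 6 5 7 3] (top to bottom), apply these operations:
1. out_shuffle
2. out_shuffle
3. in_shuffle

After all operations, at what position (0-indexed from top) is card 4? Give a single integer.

After op 1 (out_shuffle): [2 4 10 6 9 5 1 7 8 3 0]
After op 2 (out_shuffle): [2 1 4 7 10 8 6 3 9 0 5]
After op 3 (in_shuffle): [8 2 6 1 3 4 9 7 0 10 5]
Card 4 is at position 5.

Answer: 5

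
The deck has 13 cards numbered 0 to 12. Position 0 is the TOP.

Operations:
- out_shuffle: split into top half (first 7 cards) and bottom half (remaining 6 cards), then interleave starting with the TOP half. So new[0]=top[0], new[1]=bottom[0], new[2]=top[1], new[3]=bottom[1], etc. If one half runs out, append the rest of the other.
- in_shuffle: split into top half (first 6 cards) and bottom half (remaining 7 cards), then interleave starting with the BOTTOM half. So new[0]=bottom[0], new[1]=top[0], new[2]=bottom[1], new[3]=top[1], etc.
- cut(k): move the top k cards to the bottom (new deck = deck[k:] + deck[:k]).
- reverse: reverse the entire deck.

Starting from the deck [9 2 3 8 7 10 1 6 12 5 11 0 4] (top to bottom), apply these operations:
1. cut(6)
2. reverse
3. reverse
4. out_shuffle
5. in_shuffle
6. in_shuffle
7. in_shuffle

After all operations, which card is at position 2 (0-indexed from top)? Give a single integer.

Answer: 9

Derivation:
After op 1 (cut(6)): [1 6 12 5 11 0 4 9 2 3 8 7 10]
After op 2 (reverse): [10 7 8 3 2 9 4 0 11 5 12 6 1]
After op 3 (reverse): [1 6 12 5 11 0 4 9 2 3 8 7 10]
After op 4 (out_shuffle): [1 9 6 2 12 3 5 8 11 7 0 10 4]
After op 5 (in_shuffle): [5 1 8 9 11 6 7 2 0 12 10 3 4]
After op 6 (in_shuffle): [7 5 2 1 0 8 12 9 10 11 3 6 4]
After op 7 (in_shuffle): [12 7 9 5 10 2 11 1 3 0 6 8 4]
Position 2: card 9.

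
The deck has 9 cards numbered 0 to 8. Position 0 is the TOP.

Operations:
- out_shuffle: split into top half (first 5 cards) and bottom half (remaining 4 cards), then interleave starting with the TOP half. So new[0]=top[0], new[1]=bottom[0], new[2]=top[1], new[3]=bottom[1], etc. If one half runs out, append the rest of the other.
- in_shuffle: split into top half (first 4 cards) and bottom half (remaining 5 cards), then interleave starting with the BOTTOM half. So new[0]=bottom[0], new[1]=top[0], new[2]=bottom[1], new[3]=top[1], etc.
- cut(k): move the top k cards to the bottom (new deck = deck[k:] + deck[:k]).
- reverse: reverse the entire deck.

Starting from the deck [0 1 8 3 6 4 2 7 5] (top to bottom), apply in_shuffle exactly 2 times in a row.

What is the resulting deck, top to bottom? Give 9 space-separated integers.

After op 1 (in_shuffle): [6 0 4 1 2 8 7 3 5]
After op 2 (in_shuffle): [2 6 8 0 7 4 3 1 5]

Answer: 2 6 8 0 7 4 3 1 5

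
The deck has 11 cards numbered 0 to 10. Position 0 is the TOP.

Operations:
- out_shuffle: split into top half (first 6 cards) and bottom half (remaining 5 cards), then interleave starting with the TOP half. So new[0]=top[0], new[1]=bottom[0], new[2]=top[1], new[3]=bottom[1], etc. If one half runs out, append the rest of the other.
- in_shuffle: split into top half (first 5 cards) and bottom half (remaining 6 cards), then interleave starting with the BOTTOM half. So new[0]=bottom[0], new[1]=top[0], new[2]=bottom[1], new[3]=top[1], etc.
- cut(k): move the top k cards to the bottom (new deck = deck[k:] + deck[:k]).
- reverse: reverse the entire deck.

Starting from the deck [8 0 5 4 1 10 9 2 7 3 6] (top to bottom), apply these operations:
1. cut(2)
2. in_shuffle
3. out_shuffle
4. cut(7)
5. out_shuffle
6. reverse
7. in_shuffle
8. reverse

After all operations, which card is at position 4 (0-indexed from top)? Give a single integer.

Answer: 3

Derivation:
After op 1 (cut(2)): [5 4 1 10 9 2 7 3 6 8 0]
After op 2 (in_shuffle): [2 5 7 4 3 1 6 10 8 9 0]
After op 3 (out_shuffle): [2 6 5 10 7 8 4 9 3 0 1]
After op 4 (cut(7)): [9 3 0 1 2 6 5 10 7 8 4]
After op 5 (out_shuffle): [9 5 3 10 0 7 1 8 2 4 6]
After op 6 (reverse): [6 4 2 8 1 7 0 10 3 5 9]
After op 7 (in_shuffle): [7 6 0 4 10 2 3 8 5 1 9]
After op 8 (reverse): [9 1 5 8 3 2 10 4 0 6 7]
Position 4: card 3.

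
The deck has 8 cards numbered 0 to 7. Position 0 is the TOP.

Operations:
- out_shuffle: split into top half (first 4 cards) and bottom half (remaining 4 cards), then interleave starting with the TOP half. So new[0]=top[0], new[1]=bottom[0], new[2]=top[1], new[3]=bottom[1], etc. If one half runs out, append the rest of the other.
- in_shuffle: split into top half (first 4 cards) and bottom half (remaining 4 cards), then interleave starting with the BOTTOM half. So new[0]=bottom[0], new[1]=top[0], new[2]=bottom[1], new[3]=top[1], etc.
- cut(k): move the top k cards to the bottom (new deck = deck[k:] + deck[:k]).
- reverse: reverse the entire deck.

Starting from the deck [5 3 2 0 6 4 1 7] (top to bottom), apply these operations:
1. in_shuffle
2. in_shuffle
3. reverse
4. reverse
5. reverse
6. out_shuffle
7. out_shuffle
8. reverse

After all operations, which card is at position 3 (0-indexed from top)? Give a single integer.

After op 1 (in_shuffle): [6 5 4 3 1 2 7 0]
After op 2 (in_shuffle): [1 6 2 5 7 4 0 3]
After op 3 (reverse): [3 0 4 7 5 2 6 1]
After op 4 (reverse): [1 6 2 5 7 4 0 3]
After op 5 (reverse): [3 0 4 7 5 2 6 1]
After op 6 (out_shuffle): [3 5 0 2 4 6 7 1]
After op 7 (out_shuffle): [3 4 5 6 0 7 2 1]
After op 8 (reverse): [1 2 7 0 6 5 4 3]
Position 3: card 0.

Answer: 0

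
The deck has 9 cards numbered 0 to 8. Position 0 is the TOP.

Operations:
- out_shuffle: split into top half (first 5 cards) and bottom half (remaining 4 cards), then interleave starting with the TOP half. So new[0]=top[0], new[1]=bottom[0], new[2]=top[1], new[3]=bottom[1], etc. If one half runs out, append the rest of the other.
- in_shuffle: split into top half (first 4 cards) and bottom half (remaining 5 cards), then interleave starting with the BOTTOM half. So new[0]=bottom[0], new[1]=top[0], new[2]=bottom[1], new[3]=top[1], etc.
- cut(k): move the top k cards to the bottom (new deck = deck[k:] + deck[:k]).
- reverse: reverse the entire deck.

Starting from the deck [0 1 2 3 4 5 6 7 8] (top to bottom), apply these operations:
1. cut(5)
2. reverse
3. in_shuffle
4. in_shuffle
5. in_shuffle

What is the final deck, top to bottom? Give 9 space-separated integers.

Answer: 6 7 8 0 1 2 3 4 5

Derivation:
After op 1 (cut(5)): [5 6 7 8 0 1 2 3 4]
After op 2 (reverse): [4 3 2 1 0 8 7 6 5]
After op 3 (in_shuffle): [0 4 8 3 7 2 6 1 5]
After op 4 (in_shuffle): [7 0 2 4 6 8 1 3 5]
After op 5 (in_shuffle): [6 7 8 0 1 2 3 4 5]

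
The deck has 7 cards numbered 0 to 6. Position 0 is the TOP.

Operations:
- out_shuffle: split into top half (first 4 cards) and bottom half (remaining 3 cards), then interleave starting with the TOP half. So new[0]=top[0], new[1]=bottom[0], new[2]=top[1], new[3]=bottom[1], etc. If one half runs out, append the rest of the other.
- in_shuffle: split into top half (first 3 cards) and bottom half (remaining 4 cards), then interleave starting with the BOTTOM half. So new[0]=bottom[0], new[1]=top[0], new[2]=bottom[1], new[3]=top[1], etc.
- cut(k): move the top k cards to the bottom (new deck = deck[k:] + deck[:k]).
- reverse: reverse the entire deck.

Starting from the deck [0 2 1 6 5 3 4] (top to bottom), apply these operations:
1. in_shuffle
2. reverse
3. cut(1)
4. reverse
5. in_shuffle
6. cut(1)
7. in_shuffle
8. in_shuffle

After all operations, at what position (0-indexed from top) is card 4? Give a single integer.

After op 1 (in_shuffle): [6 0 5 2 3 1 4]
After op 2 (reverse): [4 1 3 2 5 0 6]
After op 3 (cut(1)): [1 3 2 5 0 6 4]
After op 4 (reverse): [4 6 0 5 2 3 1]
After op 5 (in_shuffle): [5 4 2 6 3 0 1]
After op 6 (cut(1)): [4 2 6 3 0 1 5]
After op 7 (in_shuffle): [3 4 0 2 1 6 5]
After op 8 (in_shuffle): [2 3 1 4 6 0 5]
Card 4 is at position 3.

Answer: 3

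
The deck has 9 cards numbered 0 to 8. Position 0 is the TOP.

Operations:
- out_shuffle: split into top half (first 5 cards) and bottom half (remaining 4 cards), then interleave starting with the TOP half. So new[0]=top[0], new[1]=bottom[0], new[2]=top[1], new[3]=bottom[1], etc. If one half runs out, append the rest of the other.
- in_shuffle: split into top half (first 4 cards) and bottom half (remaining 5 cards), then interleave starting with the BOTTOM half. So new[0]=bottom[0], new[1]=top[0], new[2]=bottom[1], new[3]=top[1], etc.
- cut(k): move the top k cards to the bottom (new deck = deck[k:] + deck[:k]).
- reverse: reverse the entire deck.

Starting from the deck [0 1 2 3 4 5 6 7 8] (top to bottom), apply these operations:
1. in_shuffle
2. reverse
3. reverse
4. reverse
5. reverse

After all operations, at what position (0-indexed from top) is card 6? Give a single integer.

After op 1 (in_shuffle): [4 0 5 1 6 2 7 3 8]
After op 2 (reverse): [8 3 7 2 6 1 5 0 4]
After op 3 (reverse): [4 0 5 1 6 2 7 3 8]
After op 4 (reverse): [8 3 7 2 6 1 5 0 4]
After op 5 (reverse): [4 0 5 1 6 2 7 3 8]
Card 6 is at position 4.

Answer: 4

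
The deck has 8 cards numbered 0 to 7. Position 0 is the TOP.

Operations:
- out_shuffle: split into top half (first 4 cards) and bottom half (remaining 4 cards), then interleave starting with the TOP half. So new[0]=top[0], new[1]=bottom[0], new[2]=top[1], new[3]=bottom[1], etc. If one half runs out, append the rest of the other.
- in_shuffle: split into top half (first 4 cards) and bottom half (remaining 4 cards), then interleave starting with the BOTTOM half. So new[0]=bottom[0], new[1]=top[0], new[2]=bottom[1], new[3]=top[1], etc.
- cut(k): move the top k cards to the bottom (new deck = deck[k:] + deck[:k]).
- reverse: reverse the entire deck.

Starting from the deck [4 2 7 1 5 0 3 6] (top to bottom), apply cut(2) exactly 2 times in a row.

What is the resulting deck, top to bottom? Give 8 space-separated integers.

After op 1 (cut(2)): [7 1 5 0 3 6 4 2]
After op 2 (cut(2)): [5 0 3 6 4 2 7 1]

Answer: 5 0 3 6 4 2 7 1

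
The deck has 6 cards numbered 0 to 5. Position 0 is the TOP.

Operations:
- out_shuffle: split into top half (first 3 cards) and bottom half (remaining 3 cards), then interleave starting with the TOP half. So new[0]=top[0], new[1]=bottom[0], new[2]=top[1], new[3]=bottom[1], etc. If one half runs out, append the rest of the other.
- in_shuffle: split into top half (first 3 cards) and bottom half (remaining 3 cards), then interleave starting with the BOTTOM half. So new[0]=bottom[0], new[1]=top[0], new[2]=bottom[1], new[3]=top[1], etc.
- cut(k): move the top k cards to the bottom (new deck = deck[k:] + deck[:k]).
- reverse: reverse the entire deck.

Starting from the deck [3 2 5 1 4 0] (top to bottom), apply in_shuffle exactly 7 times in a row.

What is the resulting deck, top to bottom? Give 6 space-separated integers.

After op 1 (in_shuffle): [1 3 4 2 0 5]
After op 2 (in_shuffle): [2 1 0 3 5 4]
After op 3 (in_shuffle): [3 2 5 1 4 0]
After op 4 (in_shuffle): [1 3 4 2 0 5]
After op 5 (in_shuffle): [2 1 0 3 5 4]
After op 6 (in_shuffle): [3 2 5 1 4 0]
After op 7 (in_shuffle): [1 3 4 2 0 5]

Answer: 1 3 4 2 0 5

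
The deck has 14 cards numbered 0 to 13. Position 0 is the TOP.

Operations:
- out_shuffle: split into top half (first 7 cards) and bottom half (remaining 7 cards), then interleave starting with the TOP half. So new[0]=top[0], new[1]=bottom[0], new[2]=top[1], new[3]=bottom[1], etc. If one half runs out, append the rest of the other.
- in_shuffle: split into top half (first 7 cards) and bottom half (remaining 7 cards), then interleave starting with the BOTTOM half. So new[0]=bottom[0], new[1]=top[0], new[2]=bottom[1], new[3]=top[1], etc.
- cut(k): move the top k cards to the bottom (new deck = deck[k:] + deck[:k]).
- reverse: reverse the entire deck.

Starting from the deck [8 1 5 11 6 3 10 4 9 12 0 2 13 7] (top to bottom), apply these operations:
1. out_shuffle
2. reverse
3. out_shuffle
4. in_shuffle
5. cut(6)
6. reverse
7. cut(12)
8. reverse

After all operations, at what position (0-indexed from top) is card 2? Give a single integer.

After op 1 (out_shuffle): [8 4 1 9 5 12 11 0 6 2 3 13 10 7]
After op 2 (reverse): [7 10 13 3 2 6 0 11 12 5 9 1 4 8]
After op 3 (out_shuffle): [7 11 10 12 13 5 3 9 2 1 6 4 0 8]
After op 4 (in_shuffle): [9 7 2 11 1 10 6 12 4 13 0 5 8 3]
After op 5 (cut(6)): [6 12 4 13 0 5 8 3 9 7 2 11 1 10]
After op 6 (reverse): [10 1 11 2 7 9 3 8 5 0 13 4 12 6]
After op 7 (cut(12)): [12 6 10 1 11 2 7 9 3 8 5 0 13 4]
After op 8 (reverse): [4 13 0 5 8 3 9 7 2 11 1 10 6 12]
Card 2 is at position 8.

Answer: 8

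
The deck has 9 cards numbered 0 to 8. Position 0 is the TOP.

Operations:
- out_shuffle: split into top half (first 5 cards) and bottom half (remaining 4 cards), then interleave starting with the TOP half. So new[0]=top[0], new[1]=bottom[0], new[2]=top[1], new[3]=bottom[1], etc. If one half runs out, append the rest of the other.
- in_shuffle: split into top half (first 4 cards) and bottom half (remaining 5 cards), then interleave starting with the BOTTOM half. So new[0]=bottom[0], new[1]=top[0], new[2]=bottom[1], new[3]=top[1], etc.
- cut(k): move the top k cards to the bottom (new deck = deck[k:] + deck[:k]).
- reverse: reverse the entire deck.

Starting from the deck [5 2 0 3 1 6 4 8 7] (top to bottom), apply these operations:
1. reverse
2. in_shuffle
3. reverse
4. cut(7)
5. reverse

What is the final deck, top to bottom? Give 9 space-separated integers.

Answer: 3 8 0 4 2 6 5 1 7

Derivation:
After op 1 (reverse): [7 8 4 6 1 3 0 2 5]
After op 2 (in_shuffle): [1 7 3 8 0 4 2 6 5]
After op 3 (reverse): [5 6 2 4 0 8 3 7 1]
After op 4 (cut(7)): [7 1 5 6 2 4 0 8 3]
After op 5 (reverse): [3 8 0 4 2 6 5 1 7]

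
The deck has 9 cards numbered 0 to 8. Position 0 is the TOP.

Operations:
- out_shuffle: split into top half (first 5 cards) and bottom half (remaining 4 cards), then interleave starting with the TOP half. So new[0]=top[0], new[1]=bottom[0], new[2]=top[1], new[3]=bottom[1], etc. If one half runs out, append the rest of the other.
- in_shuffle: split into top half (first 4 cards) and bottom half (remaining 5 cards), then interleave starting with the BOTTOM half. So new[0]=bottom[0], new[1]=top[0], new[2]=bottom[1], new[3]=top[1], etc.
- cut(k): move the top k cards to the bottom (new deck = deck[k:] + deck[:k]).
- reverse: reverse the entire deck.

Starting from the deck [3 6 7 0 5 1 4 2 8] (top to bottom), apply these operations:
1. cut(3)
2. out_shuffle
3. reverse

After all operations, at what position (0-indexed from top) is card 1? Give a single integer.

Answer: 4

Derivation:
After op 1 (cut(3)): [0 5 1 4 2 8 3 6 7]
After op 2 (out_shuffle): [0 8 5 3 1 6 4 7 2]
After op 3 (reverse): [2 7 4 6 1 3 5 8 0]
Card 1 is at position 4.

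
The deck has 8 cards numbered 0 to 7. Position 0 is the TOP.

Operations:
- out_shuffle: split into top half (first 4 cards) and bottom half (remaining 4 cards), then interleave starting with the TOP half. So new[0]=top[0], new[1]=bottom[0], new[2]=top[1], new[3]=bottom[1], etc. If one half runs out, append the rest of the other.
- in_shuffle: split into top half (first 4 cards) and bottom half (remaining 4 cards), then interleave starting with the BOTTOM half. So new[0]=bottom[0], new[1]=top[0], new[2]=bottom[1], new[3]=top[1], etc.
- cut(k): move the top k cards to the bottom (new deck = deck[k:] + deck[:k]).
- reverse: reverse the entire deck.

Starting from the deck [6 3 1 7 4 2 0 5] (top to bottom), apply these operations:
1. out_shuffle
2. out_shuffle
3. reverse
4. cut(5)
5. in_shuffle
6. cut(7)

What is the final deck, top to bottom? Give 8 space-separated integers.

After op 1 (out_shuffle): [6 4 3 2 1 0 7 5]
After op 2 (out_shuffle): [6 1 4 0 3 7 2 5]
After op 3 (reverse): [5 2 7 3 0 4 1 6]
After op 4 (cut(5)): [4 1 6 5 2 7 3 0]
After op 5 (in_shuffle): [2 4 7 1 3 6 0 5]
After op 6 (cut(7)): [5 2 4 7 1 3 6 0]

Answer: 5 2 4 7 1 3 6 0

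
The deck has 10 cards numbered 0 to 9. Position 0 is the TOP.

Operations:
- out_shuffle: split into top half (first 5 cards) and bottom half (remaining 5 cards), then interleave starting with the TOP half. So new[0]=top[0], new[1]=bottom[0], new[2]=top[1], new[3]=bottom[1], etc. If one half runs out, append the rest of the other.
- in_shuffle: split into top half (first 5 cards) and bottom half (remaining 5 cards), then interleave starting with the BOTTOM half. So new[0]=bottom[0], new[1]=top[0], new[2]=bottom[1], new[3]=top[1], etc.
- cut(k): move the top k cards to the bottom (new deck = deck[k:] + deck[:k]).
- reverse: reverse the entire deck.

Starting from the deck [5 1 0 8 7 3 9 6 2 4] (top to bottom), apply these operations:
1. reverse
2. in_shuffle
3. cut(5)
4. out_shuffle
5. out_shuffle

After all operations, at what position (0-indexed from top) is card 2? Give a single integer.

Answer: 5

Derivation:
After op 1 (reverse): [4 2 6 9 3 7 8 0 1 5]
After op 2 (in_shuffle): [7 4 8 2 0 6 1 9 5 3]
After op 3 (cut(5)): [6 1 9 5 3 7 4 8 2 0]
After op 4 (out_shuffle): [6 7 1 4 9 8 5 2 3 0]
After op 5 (out_shuffle): [6 8 7 5 1 2 4 3 9 0]
Card 2 is at position 5.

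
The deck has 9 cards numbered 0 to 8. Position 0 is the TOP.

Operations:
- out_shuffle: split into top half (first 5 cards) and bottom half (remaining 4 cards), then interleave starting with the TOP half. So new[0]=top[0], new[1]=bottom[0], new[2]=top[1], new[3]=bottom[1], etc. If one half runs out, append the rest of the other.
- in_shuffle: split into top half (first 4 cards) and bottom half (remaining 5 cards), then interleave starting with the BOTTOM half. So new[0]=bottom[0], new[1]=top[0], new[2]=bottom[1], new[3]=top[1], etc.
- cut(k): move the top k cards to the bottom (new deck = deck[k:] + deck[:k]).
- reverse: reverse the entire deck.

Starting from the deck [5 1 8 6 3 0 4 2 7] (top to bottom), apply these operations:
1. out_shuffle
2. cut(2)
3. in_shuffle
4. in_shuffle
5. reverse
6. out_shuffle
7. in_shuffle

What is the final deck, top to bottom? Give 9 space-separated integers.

After op 1 (out_shuffle): [5 0 1 4 8 2 6 7 3]
After op 2 (cut(2)): [1 4 8 2 6 7 3 5 0]
After op 3 (in_shuffle): [6 1 7 4 3 8 5 2 0]
After op 4 (in_shuffle): [3 6 8 1 5 7 2 4 0]
After op 5 (reverse): [0 4 2 7 5 1 8 6 3]
After op 6 (out_shuffle): [0 1 4 8 2 6 7 3 5]
After op 7 (in_shuffle): [2 0 6 1 7 4 3 8 5]

Answer: 2 0 6 1 7 4 3 8 5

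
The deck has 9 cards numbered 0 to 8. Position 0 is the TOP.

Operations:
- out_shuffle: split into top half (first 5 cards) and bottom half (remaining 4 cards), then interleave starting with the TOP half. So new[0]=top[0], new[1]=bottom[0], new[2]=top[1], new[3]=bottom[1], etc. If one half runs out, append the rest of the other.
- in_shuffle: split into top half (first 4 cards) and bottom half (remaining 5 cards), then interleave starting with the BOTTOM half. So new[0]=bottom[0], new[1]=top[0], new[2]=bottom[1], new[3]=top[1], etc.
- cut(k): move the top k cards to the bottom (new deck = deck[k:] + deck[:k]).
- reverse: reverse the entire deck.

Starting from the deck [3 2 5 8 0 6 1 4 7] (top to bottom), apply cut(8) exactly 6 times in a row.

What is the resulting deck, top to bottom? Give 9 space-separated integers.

After op 1 (cut(8)): [7 3 2 5 8 0 6 1 4]
After op 2 (cut(8)): [4 7 3 2 5 8 0 6 1]
After op 3 (cut(8)): [1 4 7 3 2 5 8 0 6]
After op 4 (cut(8)): [6 1 4 7 3 2 5 8 0]
After op 5 (cut(8)): [0 6 1 4 7 3 2 5 8]
After op 6 (cut(8)): [8 0 6 1 4 7 3 2 5]

Answer: 8 0 6 1 4 7 3 2 5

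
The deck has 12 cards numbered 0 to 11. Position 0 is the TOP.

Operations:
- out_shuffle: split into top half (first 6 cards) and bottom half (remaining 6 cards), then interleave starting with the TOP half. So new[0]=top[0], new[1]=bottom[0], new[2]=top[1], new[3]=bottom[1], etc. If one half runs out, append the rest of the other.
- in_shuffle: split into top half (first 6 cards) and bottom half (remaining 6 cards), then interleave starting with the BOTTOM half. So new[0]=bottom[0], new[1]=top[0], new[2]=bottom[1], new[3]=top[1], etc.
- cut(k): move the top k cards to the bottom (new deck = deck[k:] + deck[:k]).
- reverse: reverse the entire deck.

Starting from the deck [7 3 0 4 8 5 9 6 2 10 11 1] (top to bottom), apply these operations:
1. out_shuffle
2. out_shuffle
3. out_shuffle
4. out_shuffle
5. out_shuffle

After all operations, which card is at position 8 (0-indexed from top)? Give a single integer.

After op 1 (out_shuffle): [7 9 3 6 0 2 4 10 8 11 5 1]
After op 2 (out_shuffle): [7 4 9 10 3 8 6 11 0 5 2 1]
After op 3 (out_shuffle): [7 6 4 11 9 0 10 5 3 2 8 1]
After op 4 (out_shuffle): [7 10 6 5 4 3 11 2 9 8 0 1]
After op 5 (out_shuffle): [7 11 10 2 6 9 5 8 4 0 3 1]
Position 8: card 4.

Answer: 4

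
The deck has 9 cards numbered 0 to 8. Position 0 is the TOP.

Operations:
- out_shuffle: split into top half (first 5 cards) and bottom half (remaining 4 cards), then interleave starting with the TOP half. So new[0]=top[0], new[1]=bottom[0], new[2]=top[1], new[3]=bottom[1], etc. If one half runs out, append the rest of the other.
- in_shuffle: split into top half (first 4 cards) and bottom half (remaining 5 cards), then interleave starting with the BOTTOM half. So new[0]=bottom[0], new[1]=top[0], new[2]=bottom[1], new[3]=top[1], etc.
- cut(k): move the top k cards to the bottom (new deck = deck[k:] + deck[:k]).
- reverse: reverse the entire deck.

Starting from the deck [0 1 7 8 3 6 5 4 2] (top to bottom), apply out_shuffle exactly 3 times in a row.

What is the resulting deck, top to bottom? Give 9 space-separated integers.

Answer: 0 2 4 5 6 3 8 7 1

Derivation:
After op 1 (out_shuffle): [0 6 1 5 7 4 8 2 3]
After op 2 (out_shuffle): [0 4 6 8 1 2 5 3 7]
After op 3 (out_shuffle): [0 2 4 5 6 3 8 7 1]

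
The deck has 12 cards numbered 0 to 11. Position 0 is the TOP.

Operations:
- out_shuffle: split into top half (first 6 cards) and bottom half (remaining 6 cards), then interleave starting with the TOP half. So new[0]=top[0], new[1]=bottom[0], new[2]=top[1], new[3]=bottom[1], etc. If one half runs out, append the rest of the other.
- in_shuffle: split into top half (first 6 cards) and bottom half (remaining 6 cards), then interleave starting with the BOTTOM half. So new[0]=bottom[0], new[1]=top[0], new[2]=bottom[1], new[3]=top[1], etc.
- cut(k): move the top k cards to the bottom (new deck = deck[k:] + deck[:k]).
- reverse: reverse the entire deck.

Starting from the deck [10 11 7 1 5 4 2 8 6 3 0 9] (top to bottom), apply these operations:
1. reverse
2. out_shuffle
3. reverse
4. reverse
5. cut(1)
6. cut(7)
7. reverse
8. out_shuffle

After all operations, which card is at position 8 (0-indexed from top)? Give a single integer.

Answer: 5

Derivation:
After op 1 (reverse): [9 0 3 6 8 2 4 5 1 7 11 10]
After op 2 (out_shuffle): [9 4 0 5 3 1 6 7 8 11 2 10]
After op 3 (reverse): [10 2 11 8 7 6 1 3 5 0 4 9]
After op 4 (reverse): [9 4 0 5 3 1 6 7 8 11 2 10]
After op 5 (cut(1)): [4 0 5 3 1 6 7 8 11 2 10 9]
After op 6 (cut(7)): [8 11 2 10 9 4 0 5 3 1 6 7]
After op 7 (reverse): [7 6 1 3 5 0 4 9 10 2 11 8]
After op 8 (out_shuffle): [7 4 6 9 1 10 3 2 5 11 0 8]
Position 8: card 5.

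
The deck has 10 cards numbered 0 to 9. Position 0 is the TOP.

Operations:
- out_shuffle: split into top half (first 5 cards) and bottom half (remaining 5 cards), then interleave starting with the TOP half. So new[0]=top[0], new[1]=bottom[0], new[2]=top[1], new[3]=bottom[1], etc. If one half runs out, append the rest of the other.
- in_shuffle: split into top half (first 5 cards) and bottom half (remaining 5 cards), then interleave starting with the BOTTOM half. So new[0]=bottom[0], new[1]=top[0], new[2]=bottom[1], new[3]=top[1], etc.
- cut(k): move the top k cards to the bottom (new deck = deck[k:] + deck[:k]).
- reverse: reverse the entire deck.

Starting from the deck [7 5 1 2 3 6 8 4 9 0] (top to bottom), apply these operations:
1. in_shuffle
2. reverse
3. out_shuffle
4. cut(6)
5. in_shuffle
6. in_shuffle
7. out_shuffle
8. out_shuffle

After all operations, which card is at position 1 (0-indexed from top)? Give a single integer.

Answer: 7

Derivation:
After op 1 (in_shuffle): [6 7 8 5 4 1 9 2 0 3]
After op 2 (reverse): [3 0 2 9 1 4 5 8 7 6]
After op 3 (out_shuffle): [3 4 0 5 2 8 9 7 1 6]
After op 4 (cut(6)): [9 7 1 6 3 4 0 5 2 8]
After op 5 (in_shuffle): [4 9 0 7 5 1 2 6 8 3]
After op 6 (in_shuffle): [1 4 2 9 6 0 8 7 3 5]
After op 7 (out_shuffle): [1 0 4 8 2 7 9 3 6 5]
After op 8 (out_shuffle): [1 7 0 9 4 3 8 6 2 5]
Position 1: card 7.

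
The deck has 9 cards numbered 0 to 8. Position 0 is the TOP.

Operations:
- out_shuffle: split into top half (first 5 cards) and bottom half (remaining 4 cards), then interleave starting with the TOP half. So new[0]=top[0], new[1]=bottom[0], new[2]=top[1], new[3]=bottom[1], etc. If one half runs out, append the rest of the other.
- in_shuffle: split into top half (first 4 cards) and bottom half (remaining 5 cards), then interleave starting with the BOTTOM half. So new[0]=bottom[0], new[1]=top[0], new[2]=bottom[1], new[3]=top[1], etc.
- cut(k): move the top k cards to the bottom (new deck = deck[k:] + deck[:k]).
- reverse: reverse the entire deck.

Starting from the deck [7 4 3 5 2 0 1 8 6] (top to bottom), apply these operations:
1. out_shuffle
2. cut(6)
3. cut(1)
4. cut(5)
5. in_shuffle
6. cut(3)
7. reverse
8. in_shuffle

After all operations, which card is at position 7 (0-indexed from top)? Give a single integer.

Answer: 4

Derivation:
After op 1 (out_shuffle): [7 0 4 1 3 8 5 6 2]
After op 2 (cut(6)): [5 6 2 7 0 4 1 3 8]
After op 3 (cut(1)): [6 2 7 0 4 1 3 8 5]
After op 4 (cut(5)): [1 3 8 5 6 2 7 0 4]
After op 5 (in_shuffle): [6 1 2 3 7 8 0 5 4]
After op 6 (cut(3)): [3 7 8 0 5 4 6 1 2]
After op 7 (reverse): [2 1 6 4 5 0 8 7 3]
After op 8 (in_shuffle): [5 2 0 1 8 6 7 4 3]
Position 7: card 4.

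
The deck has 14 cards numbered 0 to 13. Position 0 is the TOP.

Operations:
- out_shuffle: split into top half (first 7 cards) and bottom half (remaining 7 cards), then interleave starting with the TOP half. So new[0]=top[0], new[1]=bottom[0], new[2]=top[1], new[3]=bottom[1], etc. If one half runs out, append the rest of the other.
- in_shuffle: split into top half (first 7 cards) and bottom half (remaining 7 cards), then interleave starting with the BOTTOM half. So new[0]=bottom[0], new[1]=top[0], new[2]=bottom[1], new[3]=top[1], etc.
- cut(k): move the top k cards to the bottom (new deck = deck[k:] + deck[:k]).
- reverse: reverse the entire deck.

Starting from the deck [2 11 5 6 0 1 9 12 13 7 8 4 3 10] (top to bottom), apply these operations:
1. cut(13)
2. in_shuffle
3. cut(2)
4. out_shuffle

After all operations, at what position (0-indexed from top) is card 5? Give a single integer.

Answer: 10

Derivation:
After op 1 (cut(13)): [10 2 11 5 6 0 1 9 12 13 7 8 4 3]
After op 2 (in_shuffle): [9 10 12 2 13 11 7 5 8 6 4 0 3 1]
After op 3 (cut(2)): [12 2 13 11 7 5 8 6 4 0 3 1 9 10]
After op 4 (out_shuffle): [12 6 2 4 13 0 11 3 7 1 5 9 8 10]
Card 5 is at position 10.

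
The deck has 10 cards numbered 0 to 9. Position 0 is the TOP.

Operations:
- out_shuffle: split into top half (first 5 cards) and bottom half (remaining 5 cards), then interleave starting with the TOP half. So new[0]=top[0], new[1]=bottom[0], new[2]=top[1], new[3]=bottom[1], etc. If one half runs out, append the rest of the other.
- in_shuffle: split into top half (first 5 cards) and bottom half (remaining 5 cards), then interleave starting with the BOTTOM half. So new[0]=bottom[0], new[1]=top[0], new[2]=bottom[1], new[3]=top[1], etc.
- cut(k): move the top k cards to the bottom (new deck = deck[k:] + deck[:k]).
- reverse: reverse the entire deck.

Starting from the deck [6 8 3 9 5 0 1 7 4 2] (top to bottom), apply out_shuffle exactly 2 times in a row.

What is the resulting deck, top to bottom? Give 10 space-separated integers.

Answer: 6 7 0 9 8 4 1 5 3 2

Derivation:
After op 1 (out_shuffle): [6 0 8 1 3 7 9 4 5 2]
After op 2 (out_shuffle): [6 7 0 9 8 4 1 5 3 2]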